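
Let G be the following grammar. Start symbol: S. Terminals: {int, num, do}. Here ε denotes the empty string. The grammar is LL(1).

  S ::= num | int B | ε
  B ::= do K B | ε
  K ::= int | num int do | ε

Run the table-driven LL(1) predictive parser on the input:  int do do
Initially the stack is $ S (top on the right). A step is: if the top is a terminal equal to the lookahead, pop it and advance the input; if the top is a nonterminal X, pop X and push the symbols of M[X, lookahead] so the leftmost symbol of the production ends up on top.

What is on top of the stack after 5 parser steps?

step 1: stack=$ S  input=int do do $  — expand S ::= int B
step 2: stack=$ B int  input=int do do $  — match int
step 3: stack=$ B  input=do do $  — expand B ::= do K B
step 4: stack=$ B K do  input=do do $  — match do
step 5: stack=$ B K  input=do $  — expand K ::= ε
Stack after step 5: $ B (top = B).

B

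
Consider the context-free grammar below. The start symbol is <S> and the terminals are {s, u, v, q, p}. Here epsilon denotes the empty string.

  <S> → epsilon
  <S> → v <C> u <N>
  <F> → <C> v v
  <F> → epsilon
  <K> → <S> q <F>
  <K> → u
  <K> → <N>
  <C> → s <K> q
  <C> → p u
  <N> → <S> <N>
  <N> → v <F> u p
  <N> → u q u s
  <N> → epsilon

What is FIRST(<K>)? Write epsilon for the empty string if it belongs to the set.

{epsilon, q, u, v}

FIRST(<S>): from <S>→epsilon we get {epsilon}; from <S>→v <C> u <N> we get {v}. So FIRST(<S>) = {epsilon, v}.
FIRST(<C>): from <C>→s <K> q we get {s}; from <C>→p u we get {p}. So FIRST(<C>) = {p, s}.
FIRST(<F>): from <F>→<C> v v we get {p, s}; from <F>→epsilon we get {epsilon}. So FIRST(<F>) = {epsilon, p, s}.
FIRST(<N>): from <N>→<S> <N> we get {epsilon, u, v}; from <N>→v <F> u p we get {v}; from <N>→u q u s we get {u}; from <N>→epsilon we get {epsilon}. So FIRST(<N>) = {epsilon, u, v}.
FIRST(<K>): from <K>→<S> q <F> we get {q, v}; from <K>→u we get {u}; from <K>→<N> we get {epsilon, u, v}. So FIRST(<K>) = {epsilon, q, u, v}.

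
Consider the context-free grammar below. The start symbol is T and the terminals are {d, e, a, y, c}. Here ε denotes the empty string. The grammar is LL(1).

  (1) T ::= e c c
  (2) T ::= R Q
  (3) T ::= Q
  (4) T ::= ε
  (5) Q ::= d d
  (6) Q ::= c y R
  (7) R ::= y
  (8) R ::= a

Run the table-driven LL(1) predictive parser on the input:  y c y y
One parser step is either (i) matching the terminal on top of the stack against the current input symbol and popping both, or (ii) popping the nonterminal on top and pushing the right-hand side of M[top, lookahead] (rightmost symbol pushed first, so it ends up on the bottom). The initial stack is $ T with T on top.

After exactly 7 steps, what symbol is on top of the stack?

y

step 1: stack=$ T  input=y c y y $  — expand T ::= R Q
step 2: stack=$ Q R  input=y c y y $  — expand R ::= y
step 3: stack=$ Q y  input=y c y y $  — match y
step 4: stack=$ Q  input=c y y $  — expand Q ::= c y R
step 5: stack=$ R y c  input=c y y $  — match c
step 6: stack=$ R y  input=y y $  — match y
step 7: stack=$ R  input=y $  — expand R ::= y
Stack after step 7: $ y (top = y).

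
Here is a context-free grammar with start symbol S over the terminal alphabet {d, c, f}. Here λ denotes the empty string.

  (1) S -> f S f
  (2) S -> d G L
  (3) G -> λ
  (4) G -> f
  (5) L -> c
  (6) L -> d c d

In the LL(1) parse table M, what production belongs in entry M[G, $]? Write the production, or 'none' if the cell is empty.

none

FIRST(S) = {d, f}
FIRST(G) = {λ, f}
FIRST(L) = {c, d}
FOLLOW(S) includes $ since S is the start symbol.
FOLLOW(G): in S->d G L, G is followed by L with FIRST {c, d}. Thus FOLLOW(G) = {c, d}.
For G -> λ: FIRST(λ) = {λ}, so it goes in M[G, t] for t ∈ {}; since λ ∈ FIRST, also for every t ∈ FOLLOW(G) = {c, d}.
For G -> f: FIRST(f) = {f}, so it goes in M[G, t] for t ∈ {f}.
None of these place a production in M[G, $].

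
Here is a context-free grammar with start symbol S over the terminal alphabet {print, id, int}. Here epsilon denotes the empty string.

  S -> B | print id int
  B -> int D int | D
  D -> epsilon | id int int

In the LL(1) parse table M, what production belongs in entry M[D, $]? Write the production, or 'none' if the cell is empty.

FIRST(D): from D->epsilon we get {epsilon}; from D->id int int we get {id}. So FIRST(D) = {epsilon, id}.
FIRST(B): from B->int D int we get {int}; from B->D we get {epsilon, id}. So FIRST(B) = {epsilon, id, int}.
FIRST(S): from S->B we get {epsilon, id, int}; from S->print id int we get {print}. So FIRST(S) = {epsilon, id, int, print}.
FOLLOW(S) includes $ since S is the start symbol.
FOLLOW(B): in S->B, the suffix after B is empty, so FOLLOW(B) ⊇ FOLLOW(S) = {$}. Thus FOLLOW(B) = {$}.
FOLLOW(D): in B->int D int, D is followed by int with FIRST {int}; in B->D, the suffix after D is empty, so FOLLOW(D) ⊇ FOLLOW(B) = {$}. Thus FOLLOW(D) = {$, int}.
For D -> epsilon: FIRST(epsilon) = {epsilon}, so it goes in M[D, t] for t ∈ {}; since epsilon ∈ FIRST, also for every t ∈ FOLLOW(D) = {$, int}.
For D -> id int int: FIRST(id int int) = {id}, so it goes in M[D, t] for t ∈ {id}.

D -> epsilon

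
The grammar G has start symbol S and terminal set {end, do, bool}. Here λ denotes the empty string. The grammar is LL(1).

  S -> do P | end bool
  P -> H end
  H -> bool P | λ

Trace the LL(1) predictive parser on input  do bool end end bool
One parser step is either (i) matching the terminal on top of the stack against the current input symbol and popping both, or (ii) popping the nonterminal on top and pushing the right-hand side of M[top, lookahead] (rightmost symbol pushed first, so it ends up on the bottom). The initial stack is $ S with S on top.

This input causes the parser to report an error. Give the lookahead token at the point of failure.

bool

      Stack         Input                   Action
   1  $ S           do bool end end bool $  expand S -> do P
   2  $ P do        do bool end end bool $  match do
   3  $ P           bool end end bool $     expand P -> H end
   4  $ end H       bool end end bool $     expand H -> bool P
   5  $ end P bool  bool end end bool $     match bool
   6  $ end P       end end bool $          expand P -> H end
   7  $ end end H   end end bool $          expand H -> λ
   8  $ end end     end end bool $          match end
   9  $ end         end bool $              match end
  10  $             bool $                  error: stack empty but input remains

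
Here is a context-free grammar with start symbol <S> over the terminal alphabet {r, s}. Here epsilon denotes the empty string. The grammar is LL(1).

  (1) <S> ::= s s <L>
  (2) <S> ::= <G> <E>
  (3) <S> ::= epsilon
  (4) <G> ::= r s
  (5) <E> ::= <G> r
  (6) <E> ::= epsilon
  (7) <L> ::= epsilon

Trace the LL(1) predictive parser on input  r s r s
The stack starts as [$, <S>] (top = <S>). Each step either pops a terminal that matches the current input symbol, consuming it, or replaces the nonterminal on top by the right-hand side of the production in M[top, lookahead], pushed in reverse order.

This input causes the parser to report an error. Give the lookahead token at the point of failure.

step 1: stack=$ <S>  input=r s r s $  — expand <S> ::= <G> <E>
step 2: stack=$ <E> <G>  input=r s r s $  — expand <G> ::= r s
step 3: stack=$ <E> s r  input=r s r s $  — match r
step 4: stack=$ <E> s  input=s r s $  — match s
step 5: stack=$ <E>  input=r s $  — expand <E> ::= <G> r
step 6: stack=$ r <G>  input=r s $  — expand <G> ::= r s
step 7: stack=$ r s r  input=r s $  — match r
step 8: stack=$ r s  input=s $  — match s
step 9: stack=$ r  input=$  — error: top is terminal r but lookahead is $

$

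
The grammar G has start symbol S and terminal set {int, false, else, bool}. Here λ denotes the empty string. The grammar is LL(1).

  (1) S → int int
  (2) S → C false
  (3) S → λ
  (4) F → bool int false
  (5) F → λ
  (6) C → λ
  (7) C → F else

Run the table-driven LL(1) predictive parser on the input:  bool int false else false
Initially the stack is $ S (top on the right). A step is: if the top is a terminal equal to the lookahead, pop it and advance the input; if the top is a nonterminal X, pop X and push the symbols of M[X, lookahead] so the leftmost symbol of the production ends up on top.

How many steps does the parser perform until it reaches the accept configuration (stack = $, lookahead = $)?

8

step 1: stack=$ S  input=bool int false else false $  — expand S → C false
step 2: stack=$ false C  input=bool int false else false $  — expand C → F else
step 3: stack=$ false else F  input=bool int false else false $  — expand F → bool int false
step 4: stack=$ false else false int bool  input=bool int false else false $  — match bool
step 5: stack=$ false else false int  input=int false else false $  — match int
step 6: stack=$ false else false  input=false else false $  — match false
step 7: stack=$ false else  input=else false $  — match else
step 8: stack=$ false  input=false $  — match false
Accept reached after 8 steps.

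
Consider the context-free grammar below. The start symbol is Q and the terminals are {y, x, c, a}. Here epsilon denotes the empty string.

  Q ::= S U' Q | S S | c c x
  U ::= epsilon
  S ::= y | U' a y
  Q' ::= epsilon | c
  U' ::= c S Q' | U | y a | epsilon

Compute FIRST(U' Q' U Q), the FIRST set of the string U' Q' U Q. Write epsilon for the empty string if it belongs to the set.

FIRST(U): from U::=epsilon we get {epsilon}. So FIRST(U) = {epsilon}.
FIRST(Q'): from Q'::=epsilon we get {epsilon}; from Q'::=c we get {c}. So FIRST(Q') = {epsilon, c}.
FIRST(U'): from U'::=c S Q' we get {c}; from U'::=U we get {epsilon}; from U'::=y a we get {y}; from U'::=epsilon we get {epsilon}. So FIRST(U') = {epsilon, c, y}.
FIRST(S): from S::=y we get {y}; from S::=U' a y we get {a, c, y}. So FIRST(S) = {a, c, y}.
FIRST(Q): from Q::=S U' Q we get {a, c, y}; from Q::=S S we get {a, c, y}; from Q::=c c x we get {c}. So FIRST(Q) = {a, c, y}.
FIRST(U' Q' U Q): take FIRST of each symbol in turn, carrying on past any symbol whose FIRST contains epsilon; result {a, c, y}.

{a, c, y}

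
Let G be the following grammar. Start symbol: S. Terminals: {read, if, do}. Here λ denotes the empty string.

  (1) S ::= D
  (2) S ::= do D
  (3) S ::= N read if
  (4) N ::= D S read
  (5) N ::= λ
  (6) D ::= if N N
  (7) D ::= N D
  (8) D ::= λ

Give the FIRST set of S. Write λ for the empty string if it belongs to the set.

{λ, do, if, read}

FIRST(S): from S::=D we get {λ, do, if, read}; from S::=do D we get {do}; from S::=N read if we get {do, if, read}. So FIRST(S) = {λ, do, if, read}.
FIRST(N): from N::=D S read we get {do, if, read}; from N::=λ we get {λ}. So FIRST(N) = {λ, do, if, read}.
FIRST(D): from D::=if N N we get {if}; from D::=N D we get {λ, do, if, read}; from D::=λ we get {λ}. So FIRST(D) = {λ, do, if, read}.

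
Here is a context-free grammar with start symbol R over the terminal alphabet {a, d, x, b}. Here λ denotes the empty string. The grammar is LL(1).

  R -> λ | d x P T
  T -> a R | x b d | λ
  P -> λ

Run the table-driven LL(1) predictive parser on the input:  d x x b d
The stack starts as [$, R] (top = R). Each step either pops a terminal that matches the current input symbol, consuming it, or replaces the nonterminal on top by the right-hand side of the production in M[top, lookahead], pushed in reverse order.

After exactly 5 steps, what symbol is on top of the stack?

x

step 1: stack=$ R  input=d x x b d $  — expand R -> d x P T
step 2: stack=$ T P x d  input=d x x b d $  — match d
step 3: stack=$ T P x  input=x x b d $  — match x
step 4: stack=$ T P  input=x b d $  — expand P -> λ
step 5: stack=$ T  input=x b d $  — expand T -> x b d
Stack after step 5: $ d b x (top = x).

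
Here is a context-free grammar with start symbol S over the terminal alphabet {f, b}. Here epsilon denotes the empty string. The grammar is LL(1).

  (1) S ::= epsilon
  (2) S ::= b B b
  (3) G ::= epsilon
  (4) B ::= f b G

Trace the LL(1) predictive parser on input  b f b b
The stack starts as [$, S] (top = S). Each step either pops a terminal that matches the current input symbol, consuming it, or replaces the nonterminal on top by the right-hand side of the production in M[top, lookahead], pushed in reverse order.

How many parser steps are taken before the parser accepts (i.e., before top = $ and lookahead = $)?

7

step 1: stack=$ S  input=b f b b $  — expand S ::= b B b
step 2: stack=$ b B b  input=b f b b $  — match b
step 3: stack=$ b B  input=f b b $  — expand B ::= f b G
step 4: stack=$ b G b f  input=f b b $  — match f
step 5: stack=$ b G b  input=b b $  — match b
step 6: stack=$ b G  input=b $  — expand G ::= epsilon
step 7: stack=$ b  input=b $  — match b
Accept reached after 7 steps.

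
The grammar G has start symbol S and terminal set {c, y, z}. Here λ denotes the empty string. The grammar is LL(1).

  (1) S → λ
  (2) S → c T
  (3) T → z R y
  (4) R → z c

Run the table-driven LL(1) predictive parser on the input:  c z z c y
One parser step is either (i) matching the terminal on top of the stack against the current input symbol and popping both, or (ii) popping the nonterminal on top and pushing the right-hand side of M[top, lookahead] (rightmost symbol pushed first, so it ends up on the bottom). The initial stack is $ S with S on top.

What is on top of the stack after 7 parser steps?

y

step 1: stack=$ S  input=c z z c y $  — expand S → c T
step 2: stack=$ T c  input=c z z c y $  — match c
step 3: stack=$ T  input=z z c y $  — expand T → z R y
step 4: stack=$ y R z  input=z z c y $  — match z
step 5: stack=$ y R  input=z c y $  — expand R → z c
step 6: stack=$ y c z  input=z c y $  — match z
step 7: stack=$ y c  input=c y $  — match c
Stack after step 7: $ y (top = y).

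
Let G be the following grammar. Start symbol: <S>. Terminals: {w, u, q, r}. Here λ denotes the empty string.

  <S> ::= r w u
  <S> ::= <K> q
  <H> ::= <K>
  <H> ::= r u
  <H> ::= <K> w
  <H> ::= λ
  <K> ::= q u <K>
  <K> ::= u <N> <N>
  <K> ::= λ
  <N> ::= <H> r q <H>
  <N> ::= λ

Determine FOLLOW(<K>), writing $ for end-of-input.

FIRST(<K>) = {λ, q, u}
FIRST(<S>) = {q, r, u}  (via <K> q)
FIRST(<H>) = {λ, q, r, u, w}  (via <K>, <K> w)
FIRST(<N>) = {λ, q, r, u, w}  (via <H> r q <H>)
FOLLOW(<S>) includes $ since <S> is the start symbol.
FOLLOW(<S>): <S> appears on no right-hand side. Thus FOLLOW(<S>) = {$}.
FOLLOW(<H>): in <N>::=<H> r q <H> (occurrence 1), <H> is followed by r q <H> with FIRST {r}; in <N>::=<H> r q <H> (occurrence 2), the suffix after <H> is empty, so FOLLOW(<H>) ⊇ FOLLOW(<N>) = {q, r, u, w}. Thus FOLLOW(<H>) = {q, r, u, w}.
FOLLOW(<K>): in <S>::=<K> q, <K> is followed by q with FIRST {q}; in <H>::=<K>, the suffix after <K> is empty, so FOLLOW(<K>) ⊇ FOLLOW(<H>) = {q, r, u, w}; in <H>::=<K> w, <K> is followed by w with FIRST {w}; in <K>::=q u <K>, the suffix after <K> is empty (adds nothing new). Thus FOLLOW(<K>) = {q, r, u, w}.
FOLLOW(<N>): in <K>::=u <N> <N> (occurrence 1), <N> is followed by <N> with FIRST {λ, q, r, u, w}; in <K>::=u <N> <N> (occurrence 1), the suffix after <N> is nullable, so FOLLOW(<N>) ⊇ FOLLOW(<K>) = {q, r, u, w}; in <K>::=u <N> <N> (occurrence 2), the suffix after <N> is empty, so FOLLOW(<N>) ⊇ FOLLOW(<K>) = {q, r, u, w}. Thus FOLLOW(<N>) = {q, r, u, w}.

{q, r, u, w}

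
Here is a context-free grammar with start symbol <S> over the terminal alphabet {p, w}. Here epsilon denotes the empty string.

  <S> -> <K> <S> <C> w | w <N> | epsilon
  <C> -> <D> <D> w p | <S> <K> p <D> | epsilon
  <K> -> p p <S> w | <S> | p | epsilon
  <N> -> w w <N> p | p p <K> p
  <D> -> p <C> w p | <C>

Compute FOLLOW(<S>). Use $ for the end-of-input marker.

FIRST(<N>): from <N>->w w <N> p we get {w}; from <N>->p p <K> p we get {p}. So FIRST(<N>) = {p, w}.
FIRST(<S>): from <S>-><K> <S> <C> w we get {p, w}; from <S>->w <N> we get {w}; from <S>->epsilon we get {epsilon}. So FIRST(<S>) = {epsilon, p, w}.
FIRST(<K>): from <K>->p p <S> w we get {p}; from <K>-><S> we get {epsilon, p, w}; from <K>->p we get {p}; from <K>->epsilon we get {epsilon}. So FIRST(<K>) = {epsilon, p, w}.
FIRST(<C>): from <C>-><D> <D> w p we get {p, w}; from <C>-><S> <K> p <D> we get {p, w}; from <C>->epsilon we get {epsilon}. So FIRST(<C>) = {epsilon, p, w}.
FIRST(<D>): from <D>->p <C> w p we get {p}; from <D>-><C> we get {epsilon, p, w}. So FIRST(<D>) = {epsilon, p, w}.
FOLLOW(<S>) includes $ since <S> is the start symbol.
FOLLOW(<K>): in <S>-><K> <S> <C> w, <K> is followed by <S> <C> w with FIRST {p, w}; in <C>-><S> <K> p <D>, <K> is followed by p <D> with FIRST {p}; in <N>->p p <K> p, <K> is followed by p with FIRST {p}. Thus FOLLOW(<K>) = {p, w}.
FOLLOW(<S>): in <S>-><K> <S> <C> w, <S> is followed by <C> w with FIRST {p, w}; in <C>-><S> <K> p <D>, <S> is followed by <K> p <D> with FIRST {p, w}; in <K>->p p <S> w, <S> is followed by w with FIRST {w}; in <K>-><S>, the suffix after <S> is empty, so FOLLOW(<S>) ⊇ FOLLOW(<K>) = {p, w}. Thus FOLLOW(<S>) = {$, p, w}.
FOLLOW(<N>): in <S>->w <N>, the suffix after <N> is empty, so FOLLOW(<N>) ⊇ FOLLOW(<S>) = {$, p, w}; in <N>->w w <N> p, <N> is followed by p with FIRST {p}. Thus FOLLOW(<N>) = {$, p, w}.
FOLLOW(<C>): in <S>-><K> <S> <C> w, <C> is followed by w with FIRST {w}; in <D>->p <C> w p, <C> is followed by w p with FIRST {w}; in <D>-><C>, the suffix after <C> is empty, so FOLLOW(<C>) ⊇ FOLLOW(<D>) = {p, w}. Thus FOLLOW(<C>) = {p, w}.
FOLLOW(<D>): in <C>-><D> <D> w p (occurrence 1), <D> is followed by <D> w p with FIRST {p, w}; in <C>-><D> <D> w p (occurrence 2), <D> is followed by w p with FIRST {w}; in <C>-><S> <K> p <D>, the suffix after <D> is empty, so FOLLOW(<D>) ⊇ FOLLOW(<C>) = {p, w}. Thus FOLLOW(<D>) = {p, w}.

{$, p, w}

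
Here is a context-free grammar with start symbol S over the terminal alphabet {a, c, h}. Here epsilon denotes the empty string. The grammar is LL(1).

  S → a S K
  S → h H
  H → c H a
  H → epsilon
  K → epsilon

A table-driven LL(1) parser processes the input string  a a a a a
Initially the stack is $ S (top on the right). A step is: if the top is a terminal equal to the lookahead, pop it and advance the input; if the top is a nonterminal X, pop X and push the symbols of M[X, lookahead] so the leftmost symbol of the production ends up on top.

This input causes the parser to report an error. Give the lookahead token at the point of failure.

$

      Stack            Input        Action
   1  $ S              a a a a a $  expand S → a S K
   2  $ K S a          a a a a a $  match a
   3  $ K S            a a a a $    expand S → a S K
   4  $ K K S a        a a a a $    match a
   5  $ K K S          a a a $      expand S → a S K
   6  $ K K K S a      a a a $      match a
   7  $ K K K S        a a $        expand S → a S K
   8  $ K K K K S a    a a $        match a
   9  $ K K K K S      a $          expand S → a S K
  10  $ K K K K K S a  a $          match a
  11  $ K K K K K S    $            error: M[S, $] is empty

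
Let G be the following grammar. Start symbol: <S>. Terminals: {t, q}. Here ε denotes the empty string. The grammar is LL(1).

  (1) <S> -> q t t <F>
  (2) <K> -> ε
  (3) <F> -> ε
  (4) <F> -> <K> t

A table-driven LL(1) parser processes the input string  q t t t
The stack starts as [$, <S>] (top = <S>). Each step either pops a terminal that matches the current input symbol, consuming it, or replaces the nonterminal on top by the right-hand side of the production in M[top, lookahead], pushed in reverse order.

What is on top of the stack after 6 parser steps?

     Stack        Input      Action
  1  $ <S>        q t t t $  expand <S> -> q t t <F>
  2  $ <F> t t q  q t t t $  match q
  3  $ <F> t t    t t t $    match t
  4  $ <F> t      t t $      match t
  5  $ <F>        t $        expand <F> -> <K> t
  6  $ t <K>      t $        expand <K> -> ε
Stack after step 6: $ t (top = t).

t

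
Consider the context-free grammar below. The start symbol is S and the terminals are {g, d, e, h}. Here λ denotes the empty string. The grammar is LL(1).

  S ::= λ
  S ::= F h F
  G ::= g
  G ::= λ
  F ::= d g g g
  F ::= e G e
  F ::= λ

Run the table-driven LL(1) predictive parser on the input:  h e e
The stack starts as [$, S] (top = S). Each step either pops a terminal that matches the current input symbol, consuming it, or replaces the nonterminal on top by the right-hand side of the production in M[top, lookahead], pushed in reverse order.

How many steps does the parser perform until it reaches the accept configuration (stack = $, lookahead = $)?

7

     Stack    Input    Action
  1  $ S      h e e $  expand S ::= F h F
  2  $ F h F  h e e $  expand F ::= λ
  3  $ F h    h e e $  match h
  4  $ F      e e $    expand F ::= e G e
  5  $ e G e  e e $    match e
  6  $ e G    e $      expand G ::= λ
  7  $ e      e $      match e
Accept reached after 7 steps.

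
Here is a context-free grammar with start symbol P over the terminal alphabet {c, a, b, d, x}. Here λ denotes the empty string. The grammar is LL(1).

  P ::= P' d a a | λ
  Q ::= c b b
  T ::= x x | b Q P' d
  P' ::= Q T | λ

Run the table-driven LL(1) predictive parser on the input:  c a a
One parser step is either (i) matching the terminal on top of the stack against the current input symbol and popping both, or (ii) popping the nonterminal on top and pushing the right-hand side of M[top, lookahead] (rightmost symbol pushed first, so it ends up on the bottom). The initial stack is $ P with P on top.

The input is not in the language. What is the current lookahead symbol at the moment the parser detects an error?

     Stack            Input    Action
  1  $ P              c a a $  expand P ::= P' d a a
  2  $ a a d P'       c a a $  expand P' ::= Q T
  3  $ a a d T Q      c a a $  expand Q ::= c b b
  4  $ a a d T b b c  c a a $  match c
  5  $ a a d T b b    a a $    error: top is terminal b but lookahead is a

a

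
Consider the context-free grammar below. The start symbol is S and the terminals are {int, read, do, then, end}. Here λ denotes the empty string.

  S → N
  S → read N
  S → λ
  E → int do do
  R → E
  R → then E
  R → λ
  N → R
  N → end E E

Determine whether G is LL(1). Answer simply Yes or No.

No

FIRST(S) = {λ, end, int, read, then}
FIRST(E) = {int}
FIRST(R) = {λ, int, then}
FIRST(N) = {λ, end, int, then}
FOLLOW(S) = {$}
FOLLOW(E) = {$, int}
FOLLOW(R) = {$}
FOLLOW(N) = {$}
Cell M[S, $] receives both S → N and S → λ — the grammar is not LL(1).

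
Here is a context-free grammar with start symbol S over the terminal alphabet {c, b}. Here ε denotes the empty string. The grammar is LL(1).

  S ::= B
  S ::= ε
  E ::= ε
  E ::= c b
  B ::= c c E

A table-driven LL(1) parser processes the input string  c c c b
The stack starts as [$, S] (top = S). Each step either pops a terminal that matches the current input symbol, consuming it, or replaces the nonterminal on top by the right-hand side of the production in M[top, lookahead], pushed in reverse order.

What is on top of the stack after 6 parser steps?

b

     Stack    Input      Action
  1  $ S      c c c b $  expand S ::= B
  2  $ B      c c c b $  expand B ::= c c E
  3  $ E c c  c c c b $  match c
  4  $ E c    c c b $    match c
  5  $ E      c b $      expand E ::= c b
  6  $ b c    c b $      match c
Stack after step 6: $ b (top = b).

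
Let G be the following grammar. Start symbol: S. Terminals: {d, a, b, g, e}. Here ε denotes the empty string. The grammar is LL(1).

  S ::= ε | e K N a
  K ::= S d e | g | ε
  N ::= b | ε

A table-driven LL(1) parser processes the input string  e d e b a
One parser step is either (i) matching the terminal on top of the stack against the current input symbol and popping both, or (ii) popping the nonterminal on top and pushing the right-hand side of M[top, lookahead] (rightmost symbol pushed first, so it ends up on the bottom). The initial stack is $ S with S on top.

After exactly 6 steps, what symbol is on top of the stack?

N

     Stack        Input        Action
  1  $ S          e d e b a $  expand S ::= e K N a
  2  $ a N K e    e d e b a $  match e
  3  $ a N K      d e b a $    expand K ::= S d e
  4  $ a N e d S  d e b a $    expand S ::= ε
  5  $ a N e d    d e b a $    match d
  6  $ a N e      e b a $      match e
Stack after step 6: $ a N (top = N).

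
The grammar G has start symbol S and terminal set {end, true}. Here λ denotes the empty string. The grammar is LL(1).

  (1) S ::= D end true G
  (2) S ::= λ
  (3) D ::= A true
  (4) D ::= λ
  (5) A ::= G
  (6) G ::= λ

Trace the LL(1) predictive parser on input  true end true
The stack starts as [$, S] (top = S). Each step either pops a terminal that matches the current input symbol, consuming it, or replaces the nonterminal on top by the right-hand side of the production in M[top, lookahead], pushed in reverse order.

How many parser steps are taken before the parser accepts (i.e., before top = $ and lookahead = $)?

     Stack                Input            Action
  1  $ S                  true end true $  expand S ::= D end true G
  2  $ G true end D       true end true $  expand D ::= A true
  3  $ G true end true A  true end true $  expand A ::= G
  4  $ G true end true G  true end true $  expand G ::= λ
  5  $ G true end true    true end true $  match true
  6  $ G true end         end true $       match end
  7  $ G true             true $           match true
  8  $ G                  $                expand G ::= λ
Accept reached after 8 steps.

8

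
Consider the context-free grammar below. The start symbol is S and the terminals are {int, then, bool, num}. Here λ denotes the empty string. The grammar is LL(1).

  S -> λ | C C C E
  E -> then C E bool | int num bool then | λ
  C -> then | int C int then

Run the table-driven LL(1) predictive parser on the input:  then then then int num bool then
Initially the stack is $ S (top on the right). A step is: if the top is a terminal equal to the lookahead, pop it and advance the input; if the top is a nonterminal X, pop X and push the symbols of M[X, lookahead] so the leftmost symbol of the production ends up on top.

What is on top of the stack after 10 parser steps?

bool

      Stack                Input                               Action
   1  $ S                  then then then int num bool then $  expand S -> C C C E
   2  $ E C C C            then then then int num bool then $  expand C -> then
   3  $ E C C then         then then then int num bool then $  match then
   4  $ E C C              then then int num bool then $       expand C -> then
   5  $ E C then           then then int num bool then $       match then
   6  $ E C                then int num bool then $            expand C -> then
   7  $ E then             then int num bool then $            match then
   8  $ E                  int num bool then $                 expand E -> int num bool then
   9  $ then bool num int  int num bool then $                 match int
  10  $ then bool num      num bool then $                     match num
Stack after step 10: $ then bool (top = bool).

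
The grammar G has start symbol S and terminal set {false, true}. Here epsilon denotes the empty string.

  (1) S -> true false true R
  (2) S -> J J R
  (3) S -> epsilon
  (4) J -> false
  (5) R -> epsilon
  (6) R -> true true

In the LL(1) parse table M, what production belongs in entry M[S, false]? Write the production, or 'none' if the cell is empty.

FIRST(J): from J->false we get {false}. So FIRST(J) = {false}.
FIRST(R): from R->epsilon we get {epsilon}; from R->true true we get {true}. So FIRST(R) = {epsilon, true}.
FIRST(S): from S->true false true R we get {true}; from S->J J R we get {false}; from S->epsilon we get {epsilon}. So FIRST(S) = {epsilon, false, true}.
FOLLOW(S) includes $ since S is the start symbol.
FOLLOW(S): S appears on no right-hand side. Thus FOLLOW(S) = {$}.
For S -> true false true R: FIRST(true false true R) = {true}, so it goes in M[S, t] for t ∈ {true}.
For S -> J J R: FIRST(J J R) = {false}, so it goes in M[S, t] for t ∈ {false}.
For S -> epsilon: FIRST(epsilon) = {epsilon}, so it goes in M[S, t] for t ∈ {}; since epsilon ∈ FIRST, also for every t ∈ FOLLOW(S) = {$}.

S -> J J R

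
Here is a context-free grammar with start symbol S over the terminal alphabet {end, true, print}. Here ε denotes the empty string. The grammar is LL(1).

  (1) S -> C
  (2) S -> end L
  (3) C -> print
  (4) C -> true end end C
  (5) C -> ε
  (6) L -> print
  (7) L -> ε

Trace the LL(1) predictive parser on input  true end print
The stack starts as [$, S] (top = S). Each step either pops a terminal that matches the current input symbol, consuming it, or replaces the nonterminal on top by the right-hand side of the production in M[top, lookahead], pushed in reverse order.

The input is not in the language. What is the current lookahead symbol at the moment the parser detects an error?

step 1: stack=$ S  input=true end print $  — expand S -> C
step 2: stack=$ C  input=true end print $  — expand C -> true end end C
step 3: stack=$ C end end true  input=true end print $  — match true
step 4: stack=$ C end end  input=end print $  — match end
step 5: stack=$ C end  input=print $  — error: top is terminal end but lookahead is print

print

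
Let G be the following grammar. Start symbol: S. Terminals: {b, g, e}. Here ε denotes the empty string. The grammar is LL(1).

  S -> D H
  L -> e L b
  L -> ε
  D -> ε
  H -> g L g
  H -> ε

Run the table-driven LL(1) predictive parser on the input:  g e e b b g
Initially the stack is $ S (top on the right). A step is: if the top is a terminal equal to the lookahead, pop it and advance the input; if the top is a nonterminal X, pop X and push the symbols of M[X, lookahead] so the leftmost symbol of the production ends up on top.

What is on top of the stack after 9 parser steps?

step 1: stack=$ S  input=g e e b b g $  — expand S -> D H
step 2: stack=$ H D  input=g e e b b g $  — expand D -> ε
step 3: stack=$ H  input=g e e b b g $  — expand H -> g L g
step 4: stack=$ g L g  input=g e e b b g $  — match g
step 5: stack=$ g L  input=e e b b g $  — expand L -> e L b
step 6: stack=$ g b L e  input=e e b b g $  — match e
step 7: stack=$ g b L  input=e b b g $  — expand L -> e L b
step 8: stack=$ g b b L e  input=e b b g $  — match e
step 9: stack=$ g b b L  input=b b g $  — expand L -> ε
Stack after step 9: $ g b b (top = b).

b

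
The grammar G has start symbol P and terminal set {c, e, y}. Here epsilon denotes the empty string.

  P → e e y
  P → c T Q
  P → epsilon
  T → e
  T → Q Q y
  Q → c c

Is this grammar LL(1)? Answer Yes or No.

FIRST(P) = {epsilon, c, e}
FIRST(T) = {c, e}
FIRST(Q) = {c}
FOLLOW(P) = {$}
FOLLOW(T) = {c}
FOLLOW(Q) = {$, c, y}
Each cell of M receives at most one production.

Yes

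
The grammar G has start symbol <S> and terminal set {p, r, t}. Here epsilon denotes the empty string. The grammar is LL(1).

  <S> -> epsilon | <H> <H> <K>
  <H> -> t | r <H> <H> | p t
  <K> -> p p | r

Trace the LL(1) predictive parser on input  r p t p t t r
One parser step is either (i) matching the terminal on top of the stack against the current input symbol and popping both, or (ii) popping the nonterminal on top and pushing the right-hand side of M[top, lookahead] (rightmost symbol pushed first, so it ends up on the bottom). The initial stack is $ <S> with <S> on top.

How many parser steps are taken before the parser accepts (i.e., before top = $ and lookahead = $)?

13

      Stack                Input            Action
   1  $ <S>                r p t p t t r $  expand <S> -> <H> <H> <K>
   2  $ <K> <H> <H>        r p t p t t r $  expand <H> -> r <H> <H>
   3  $ <K> <H> <H> <H> r  r p t p t t r $  match r
   4  $ <K> <H> <H> <H>    p t p t t r $    expand <H> -> p t
   5  $ <K> <H> <H> t p    p t p t t r $    match p
   6  $ <K> <H> <H> t      t p t t r $      match t
   7  $ <K> <H> <H>        p t t r $        expand <H> -> p t
   8  $ <K> <H> t p        p t t r $        match p
   9  $ <K> <H> t          t t r $          match t
  10  $ <K> <H>            t r $            expand <H> -> t
  11  $ <K> t              t r $            match t
  12  $ <K>                r $              expand <K> -> r
  13  $ r                  r $              match r
Accept reached after 13 steps.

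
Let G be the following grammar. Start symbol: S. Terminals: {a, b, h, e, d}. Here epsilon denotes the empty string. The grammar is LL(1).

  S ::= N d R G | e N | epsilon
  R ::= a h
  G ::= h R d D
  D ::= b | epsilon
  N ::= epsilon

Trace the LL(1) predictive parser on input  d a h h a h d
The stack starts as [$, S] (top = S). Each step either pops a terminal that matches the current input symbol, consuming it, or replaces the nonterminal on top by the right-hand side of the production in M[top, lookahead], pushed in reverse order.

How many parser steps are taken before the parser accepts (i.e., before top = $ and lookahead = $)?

step 1: stack=$ S  input=d a h h a h d $  — expand S ::= N d R G
step 2: stack=$ G R d N  input=d a h h a h d $  — expand N ::= epsilon
step 3: stack=$ G R d  input=d a h h a h d $  — match d
step 4: stack=$ G R  input=a h h a h d $  — expand R ::= a h
step 5: stack=$ G h a  input=a h h a h d $  — match a
step 6: stack=$ G h  input=h h a h d $  — match h
step 7: stack=$ G  input=h a h d $  — expand G ::= h R d D
step 8: stack=$ D d R h  input=h a h d $  — match h
step 9: stack=$ D d R  input=a h d $  — expand R ::= a h
step 10: stack=$ D d h a  input=a h d $  — match a
step 11: stack=$ D d h  input=h d $  — match h
step 12: stack=$ D d  input=d $  — match d
step 13: stack=$ D  input=$  — expand D ::= epsilon
Accept reached after 13 steps.

13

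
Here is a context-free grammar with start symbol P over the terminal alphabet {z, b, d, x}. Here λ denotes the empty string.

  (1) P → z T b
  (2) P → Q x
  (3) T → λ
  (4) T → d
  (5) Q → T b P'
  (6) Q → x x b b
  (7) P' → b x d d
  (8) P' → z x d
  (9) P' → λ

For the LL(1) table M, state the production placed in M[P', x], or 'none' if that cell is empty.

P' → λ

FIRST(T) = {λ, d}
FIRST(P') = {λ, b, z}
FIRST(Q) = {b, d, x}  (via T b P')
FIRST(P) = {b, d, x, z}  (via Q x)
FOLLOW(P) includes $ since P is the start symbol.
FOLLOW(Q): in P→Q x, Q is followed by x with FIRST {x}. Thus FOLLOW(Q) = {x}.
FOLLOW(P'): in Q→T b P', the suffix after P' is empty, so FOLLOW(P') ⊇ FOLLOW(Q) = {x}. Thus FOLLOW(P') = {x}.
For P' → b x d d: FIRST(b x d d) = {b}, so it goes in M[P', t] for t ∈ {b}.
For P' → z x d: FIRST(z x d) = {z}, so it goes in M[P', t] for t ∈ {z}.
For P' → λ: FIRST(λ) = {λ}, so it goes in M[P', t] for t ∈ {}; since λ ∈ FIRST, also for every t ∈ FOLLOW(P') = {x}.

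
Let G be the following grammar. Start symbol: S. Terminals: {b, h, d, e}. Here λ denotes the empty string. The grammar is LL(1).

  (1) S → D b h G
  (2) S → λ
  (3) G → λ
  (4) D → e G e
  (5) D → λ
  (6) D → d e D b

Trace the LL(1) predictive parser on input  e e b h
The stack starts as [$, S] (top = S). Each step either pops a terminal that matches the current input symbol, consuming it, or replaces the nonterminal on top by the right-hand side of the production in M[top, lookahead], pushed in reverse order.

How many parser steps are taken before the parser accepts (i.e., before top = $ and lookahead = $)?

8

step 1: stack=$ S  input=e e b h $  — expand S → D b h G
step 2: stack=$ G h b D  input=e e b h $  — expand D → e G e
step 3: stack=$ G h b e G e  input=e e b h $  — match e
step 4: stack=$ G h b e G  input=e b h $  — expand G → λ
step 5: stack=$ G h b e  input=e b h $  — match e
step 6: stack=$ G h b  input=b h $  — match b
step 7: stack=$ G h  input=h $  — match h
step 8: stack=$ G  input=$  — expand G → λ
Accept reached after 8 steps.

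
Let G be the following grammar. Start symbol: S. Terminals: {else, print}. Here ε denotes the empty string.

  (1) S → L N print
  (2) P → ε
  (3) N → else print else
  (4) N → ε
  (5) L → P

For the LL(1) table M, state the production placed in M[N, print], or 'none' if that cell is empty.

N → ε

FIRST(P): from P→ε we get {ε}. So FIRST(P) = {ε}.
FIRST(N): from N→else print else we get {else}; from N→ε we get {ε}. So FIRST(N) = {ε, else}.
FIRST(L): from L→P we get {ε}. So FIRST(L) = {ε}.
FIRST(S): from S→L N print we get {else, print}. So FIRST(S) = {else, print}.
FOLLOW(S) includes $ since S is the start symbol.
FOLLOW(N): in S→L N print, N is followed by print with FIRST {print}. Thus FOLLOW(N) = {print}.
For N → else print else: FIRST(else print else) = {else}, so it goes in M[N, t] for t ∈ {else}.
For N → ε: FIRST(ε) = {ε}, so it goes in M[N, t] for t ∈ {}; since ε ∈ FIRST, also for every t ∈ FOLLOW(N) = {print}.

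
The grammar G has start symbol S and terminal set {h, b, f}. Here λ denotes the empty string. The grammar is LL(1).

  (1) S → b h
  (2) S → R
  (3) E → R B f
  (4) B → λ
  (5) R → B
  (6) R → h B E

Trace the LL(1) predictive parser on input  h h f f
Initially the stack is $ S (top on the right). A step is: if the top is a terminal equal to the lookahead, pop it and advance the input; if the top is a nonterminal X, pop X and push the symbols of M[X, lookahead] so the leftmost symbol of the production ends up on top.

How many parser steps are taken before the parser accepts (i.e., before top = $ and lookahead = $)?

      Stack        Input      Action
   1  $ S          h h f f $  expand S → R
   2  $ R          h h f f $  expand R → h B E
   3  $ E B h      h h f f $  match h
   4  $ E B        h f f $    expand B → λ
   5  $ E          h f f $    expand E → R B f
   6  $ f B R      h f f $    expand R → h B E
   7  $ f B E B h  h f f $    match h
   8  $ f B E B    f f $      expand B → λ
   9  $ f B E      f f $      expand E → R B f
  10  $ f B f B R  f f $      expand R → B
  11  $ f B f B B  f f $      expand B → λ
  12  $ f B f B    f f $      expand B → λ
  13  $ f B f      f f $      match f
  14  $ f B        f $        expand B → λ
  15  $ f          f $        match f
Accept reached after 15 steps.

15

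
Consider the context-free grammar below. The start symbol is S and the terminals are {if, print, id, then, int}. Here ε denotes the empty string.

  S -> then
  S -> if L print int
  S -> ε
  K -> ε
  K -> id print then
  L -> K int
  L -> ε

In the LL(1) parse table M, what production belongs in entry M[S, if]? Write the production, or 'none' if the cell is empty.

FIRST(S) = {ε, if, then}
FIRST(K) = {ε, id}
FIRST(L) = {ε, id, int}  (via K int)
FOLLOW(S) includes $ since S is the start symbol.
FOLLOW(S): S appears on no right-hand side. Thus FOLLOW(S) = {$}.
For S -> then: FIRST(then) = {then}, so it goes in M[S, t] for t ∈ {then}.
For S -> if L print int: FIRST(if L print int) = {if}, so it goes in M[S, t] for t ∈ {if}.
For S -> ε: FIRST(ε) = {ε}, so it goes in M[S, t] for t ∈ {}; since ε ∈ FIRST, also for every t ∈ FOLLOW(S) = {$}.

S -> if L print int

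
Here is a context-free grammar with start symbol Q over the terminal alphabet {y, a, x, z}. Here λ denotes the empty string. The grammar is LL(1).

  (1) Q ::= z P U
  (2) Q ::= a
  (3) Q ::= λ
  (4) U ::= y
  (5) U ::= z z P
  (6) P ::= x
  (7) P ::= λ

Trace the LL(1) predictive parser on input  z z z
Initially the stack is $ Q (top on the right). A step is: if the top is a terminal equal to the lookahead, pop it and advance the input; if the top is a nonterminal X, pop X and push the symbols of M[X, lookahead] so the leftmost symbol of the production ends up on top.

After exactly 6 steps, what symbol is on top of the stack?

step 1: stack=$ Q  input=z z z $  — expand Q ::= z P U
step 2: stack=$ U P z  input=z z z $  — match z
step 3: stack=$ U P  input=z z $  — expand P ::= λ
step 4: stack=$ U  input=z z $  — expand U ::= z z P
step 5: stack=$ P z z  input=z z $  — match z
step 6: stack=$ P z  input=z $  — match z
Stack after step 6: $ P (top = P).

P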